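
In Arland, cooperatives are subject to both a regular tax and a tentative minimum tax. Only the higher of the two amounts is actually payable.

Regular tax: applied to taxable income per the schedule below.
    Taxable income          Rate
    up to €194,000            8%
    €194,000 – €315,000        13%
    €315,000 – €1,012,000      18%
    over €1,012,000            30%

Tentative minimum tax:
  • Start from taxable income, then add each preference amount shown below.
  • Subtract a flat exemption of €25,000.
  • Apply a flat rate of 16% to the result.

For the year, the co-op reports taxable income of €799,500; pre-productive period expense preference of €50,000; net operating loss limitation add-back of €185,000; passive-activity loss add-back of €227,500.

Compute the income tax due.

€197,920

Regular tax:
  €194,000 × 8% = €15,520
  €121,000 × 13% = €15,730
  €484,500 × 18% = €87,210
  → €118,460

Tentative minimum tax:
  Adjusted income: €799,500 + €50,000 + €185,000 + €227,500 = €1,262,000
  Less exemption €25,000 → base €1,237,000
  €1,237,000 × 16% = €197,920

€197,920 > €118,460, so the tentative minimum tax is the binding amount.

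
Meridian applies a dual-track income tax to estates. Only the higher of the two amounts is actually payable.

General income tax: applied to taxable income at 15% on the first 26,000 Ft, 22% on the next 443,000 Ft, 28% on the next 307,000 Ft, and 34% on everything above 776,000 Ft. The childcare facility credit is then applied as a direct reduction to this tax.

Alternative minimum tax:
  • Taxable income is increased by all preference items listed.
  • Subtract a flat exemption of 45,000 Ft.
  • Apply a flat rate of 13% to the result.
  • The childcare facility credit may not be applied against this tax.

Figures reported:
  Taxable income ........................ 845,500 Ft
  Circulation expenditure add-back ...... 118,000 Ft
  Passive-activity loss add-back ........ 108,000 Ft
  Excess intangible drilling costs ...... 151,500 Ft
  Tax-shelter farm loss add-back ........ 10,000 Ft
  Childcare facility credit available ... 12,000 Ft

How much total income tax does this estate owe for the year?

198,950 Ft

Alternative minimum tax:
  Adjusted income: 845,500 Ft + 118,000 Ft + 108,000 Ft + 151,500 Ft + 10,000 Ft = 1,233,000 Ft
  Less exemption 45,000 Ft → base 1,188,000 Ft
  1,188,000 Ft × 13% = 154,440 Ft

General income tax:
  26,000 Ft × 15% = 3,900 Ft
  443,000 Ft × 22% = 97,460 Ft
  307,000 Ft × 28% = 85,960 Ft
  69,500 Ft × 34% = 23,630 Ft
  → 210,950 Ft
  Less childcare facility credit 12,000 Ft → 198,950 Ft

198,950 Ft > 154,440 Ft, so the general income tax governs.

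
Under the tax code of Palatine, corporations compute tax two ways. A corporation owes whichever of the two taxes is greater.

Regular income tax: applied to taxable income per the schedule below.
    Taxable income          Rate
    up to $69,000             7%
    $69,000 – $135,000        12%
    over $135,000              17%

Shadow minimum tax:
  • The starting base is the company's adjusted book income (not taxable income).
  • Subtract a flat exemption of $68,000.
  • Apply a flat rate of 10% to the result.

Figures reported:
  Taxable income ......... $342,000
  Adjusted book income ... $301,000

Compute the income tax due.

$47,940

Regular income tax:
  $69,000 × 7% = $4,830
  $66,000 × 12% = $7,920
  $207,000 × 17% = $35,190
  → $47,940

Shadow minimum tax:
  Base (adjusted book income): $301,000
  Less exemption $68,000 → base $233,000
  $233,000 × 10% = $23,300

$47,940 > $23,300, so the regular income tax governs.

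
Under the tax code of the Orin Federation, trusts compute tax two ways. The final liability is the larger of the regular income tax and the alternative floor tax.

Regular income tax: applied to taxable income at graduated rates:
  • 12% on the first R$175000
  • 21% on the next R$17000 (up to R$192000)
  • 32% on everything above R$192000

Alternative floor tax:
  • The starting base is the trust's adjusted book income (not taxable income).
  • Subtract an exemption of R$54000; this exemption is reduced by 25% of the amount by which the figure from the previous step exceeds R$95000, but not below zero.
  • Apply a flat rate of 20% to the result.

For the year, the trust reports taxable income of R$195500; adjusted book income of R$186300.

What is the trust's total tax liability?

Alternative floor tax:
  Base (adjusted book income): R$186300
  Exemption: R$54000 − 25% × (R$186300 − R$95000) = R$54000 − R$22825 = R$31175
  Base: R$186300 − R$31175 = R$155125
  R$155125 × 20% = R$31025

Regular income tax:
  R$175000 × 12% = R$21000
  R$17000 × 21% = R$3570
  R$3500 × 32% = R$1120
  → R$25690

R$31025 > R$25690, so the alternative floor tax is the binding amount.

R$31025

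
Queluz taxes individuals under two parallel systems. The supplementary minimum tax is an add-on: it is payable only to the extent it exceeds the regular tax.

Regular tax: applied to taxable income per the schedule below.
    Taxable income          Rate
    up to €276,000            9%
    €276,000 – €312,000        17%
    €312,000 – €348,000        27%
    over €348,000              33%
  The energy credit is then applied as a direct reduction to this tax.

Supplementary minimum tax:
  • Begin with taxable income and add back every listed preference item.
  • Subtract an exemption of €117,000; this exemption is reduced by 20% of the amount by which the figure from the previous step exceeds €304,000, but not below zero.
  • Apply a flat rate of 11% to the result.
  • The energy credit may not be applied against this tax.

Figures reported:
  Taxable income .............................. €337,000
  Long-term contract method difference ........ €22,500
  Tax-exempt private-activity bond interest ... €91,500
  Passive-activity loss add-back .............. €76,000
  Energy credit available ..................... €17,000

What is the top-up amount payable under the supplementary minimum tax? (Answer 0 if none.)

Regular tax:
  €276,000 × 9% = €24,840
  €36,000 × 17% = €6,120
  €25,000 × 27% = €6,750
  → €37,710
  Less energy credit €17,000 → €20,710

Supplementary minimum tax:
  Adjusted income: €337,000 + €22,500 + €91,500 + €76,000 = €527,000
  Exemption: €117,000 − 20% × (€527,000 − €304,000) = €117,000 − €44,600 = €72,400
  Base: €527,000 − €72,400 = €454,600
  €454,600 × 11% = €50,006

Excess of supplementary minimum tax over regular tax: €50,006 − €20,710 = €29,296.

€29,296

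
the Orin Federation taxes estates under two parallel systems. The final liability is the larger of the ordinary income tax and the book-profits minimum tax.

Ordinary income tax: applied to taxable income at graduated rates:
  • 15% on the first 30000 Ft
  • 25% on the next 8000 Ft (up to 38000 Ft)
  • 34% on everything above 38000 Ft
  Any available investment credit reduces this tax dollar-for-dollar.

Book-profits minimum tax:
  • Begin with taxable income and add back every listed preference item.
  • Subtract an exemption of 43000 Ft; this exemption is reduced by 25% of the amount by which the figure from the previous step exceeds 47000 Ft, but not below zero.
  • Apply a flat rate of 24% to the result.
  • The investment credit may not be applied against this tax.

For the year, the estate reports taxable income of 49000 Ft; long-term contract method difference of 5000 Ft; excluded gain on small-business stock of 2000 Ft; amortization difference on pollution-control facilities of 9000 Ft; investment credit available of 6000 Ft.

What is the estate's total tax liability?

Ordinary income tax:
  30000 Ft × 15% = 4500 Ft
  8000 Ft × 25% = 2000 Ft
  11000 Ft × 34% = 3740 Ft
  → 10240 Ft
  Less investment credit 6000 Ft → 4240 Ft

Book-profits minimum tax:
  Adjusted income: 49000 Ft + 5000 Ft + 2000 Ft + 9000 Ft = 65000 Ft
  Exemption: 43000 Ft − 25% × (65000 Ft − 47000 Ft) = 43000 Ft − 4500 Ft = 38500 Ft
  Base: 65000 Ft − 38500 Ft = 26500 Ft
  26500 Ft × 24% = 6360 Ft

6360 Ft > 4240 Ft, so the book-profits minimum tax is the binding amount.

6360 Ft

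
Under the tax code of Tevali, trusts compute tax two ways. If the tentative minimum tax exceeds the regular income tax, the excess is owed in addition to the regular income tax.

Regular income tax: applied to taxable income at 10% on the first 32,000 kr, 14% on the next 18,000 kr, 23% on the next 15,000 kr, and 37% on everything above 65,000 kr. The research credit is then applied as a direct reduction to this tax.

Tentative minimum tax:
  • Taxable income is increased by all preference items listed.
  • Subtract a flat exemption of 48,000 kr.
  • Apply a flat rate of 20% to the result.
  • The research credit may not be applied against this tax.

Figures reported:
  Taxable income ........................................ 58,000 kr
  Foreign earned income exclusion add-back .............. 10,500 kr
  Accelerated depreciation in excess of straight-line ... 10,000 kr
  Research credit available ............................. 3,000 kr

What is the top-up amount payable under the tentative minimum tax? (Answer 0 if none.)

1,540 kr

Tentative minimum tax:
  Adjusted income: 58,000 kr + 10,500 kr + 10,000 kr = 78,500 kr
  Less exemption 48,000 kr → base 30,500 kr
  30,500 kr × 20% = 6,100 kr

Regular income tax:
  32,000 kr × 10% = 3,200 kr
  18,000 kr × 14% = 2,520 kr
  8,000 kr × 23% = 1,840 kr
  → 7,560 kr
  Less research credit 3,000 kr → 4,560 kr

Excess of tentative minimum tax over regular income tax: 6,100 kr − 4,560 kr = 1,540 kr.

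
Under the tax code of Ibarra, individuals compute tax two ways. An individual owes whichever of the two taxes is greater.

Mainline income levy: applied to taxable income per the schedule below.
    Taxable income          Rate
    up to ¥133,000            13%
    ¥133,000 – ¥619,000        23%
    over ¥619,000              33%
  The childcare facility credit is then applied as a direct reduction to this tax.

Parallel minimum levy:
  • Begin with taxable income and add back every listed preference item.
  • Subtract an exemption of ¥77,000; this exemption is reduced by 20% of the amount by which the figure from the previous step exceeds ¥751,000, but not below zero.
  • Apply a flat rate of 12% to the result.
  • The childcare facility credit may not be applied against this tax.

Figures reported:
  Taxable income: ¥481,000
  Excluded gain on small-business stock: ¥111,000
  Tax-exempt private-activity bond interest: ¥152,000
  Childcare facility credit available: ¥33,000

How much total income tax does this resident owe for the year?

Parallel minimum levy:
  Adjusted income: ¥481,000 + ¥111,000 + ¥152,000 = ¥744,000
  Exemption: ¥744,000 ≤ ¥751,000, so full ¥77,000 applies
  Base: ¥744,000 − ¥77,000 = ¥667,000
  ¥667,000 × 12% = ¥80,040

Mainline income levy:
  ¥133,000 × 13% = ¥17,290
  ¥348,000 × 23% = ¥80,040
  → ¥97,330
  Less childcare facility credit ¥33,000 → ¥64,330

¥80,040 > ¥64,330, so the parallel minimum levy is the binding amount.

¥80,040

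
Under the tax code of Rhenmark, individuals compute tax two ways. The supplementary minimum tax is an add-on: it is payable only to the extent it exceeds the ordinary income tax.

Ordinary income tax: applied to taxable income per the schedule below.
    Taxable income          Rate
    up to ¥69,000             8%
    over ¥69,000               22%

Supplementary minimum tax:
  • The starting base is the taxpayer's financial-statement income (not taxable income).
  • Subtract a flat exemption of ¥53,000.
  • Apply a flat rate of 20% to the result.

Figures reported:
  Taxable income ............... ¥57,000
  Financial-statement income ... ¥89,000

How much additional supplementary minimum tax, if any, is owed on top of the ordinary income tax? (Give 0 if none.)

Supplementary minimum tax:
  Base (financial-statement income): ¥89,000
  Less exemption ¥53,000 → base ¥36,000
  ¥36,000 × 20% = ¥7,200

Ordinary income tax:
  ¥57,000 × 8% = ¥4,560

Excess of supplementary minimum tax over ordinary income tax: ¥7,200 − ¥4,560 = ¥2,640.

¥2,640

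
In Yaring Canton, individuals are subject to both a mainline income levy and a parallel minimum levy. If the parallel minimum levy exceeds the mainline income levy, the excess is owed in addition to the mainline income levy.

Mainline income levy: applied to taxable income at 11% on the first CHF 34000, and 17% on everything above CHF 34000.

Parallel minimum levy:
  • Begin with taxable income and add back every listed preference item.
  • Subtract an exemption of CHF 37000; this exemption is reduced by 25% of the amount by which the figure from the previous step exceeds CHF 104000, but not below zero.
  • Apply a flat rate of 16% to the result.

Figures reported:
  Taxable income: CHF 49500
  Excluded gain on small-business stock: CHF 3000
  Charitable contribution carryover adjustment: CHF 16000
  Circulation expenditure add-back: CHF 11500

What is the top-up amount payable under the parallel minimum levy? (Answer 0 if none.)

Parallel minimum levy:
  Adjusted income: CHF 49500 + CHF 3000 + CHF 16000 + CHF 11500 = CHF 80000
  Exemption: CHF 80000 ≤ CHF 104000, so full CHF 37000 applies
  Base: CHF 80000 − CHF 37000 = CHF 43000
  CHF 43000 × 16% = CHF 6880

Mainline income levy:
  CHF 34000 × 11% = CHF 3740
  CHF 15500 × 17% = CHF 2635
  → CHF 6375

Excess of parallel minimum levy over mainline income levy: CHF 6880 − CHF 6375 = CHF 505.

CHF 505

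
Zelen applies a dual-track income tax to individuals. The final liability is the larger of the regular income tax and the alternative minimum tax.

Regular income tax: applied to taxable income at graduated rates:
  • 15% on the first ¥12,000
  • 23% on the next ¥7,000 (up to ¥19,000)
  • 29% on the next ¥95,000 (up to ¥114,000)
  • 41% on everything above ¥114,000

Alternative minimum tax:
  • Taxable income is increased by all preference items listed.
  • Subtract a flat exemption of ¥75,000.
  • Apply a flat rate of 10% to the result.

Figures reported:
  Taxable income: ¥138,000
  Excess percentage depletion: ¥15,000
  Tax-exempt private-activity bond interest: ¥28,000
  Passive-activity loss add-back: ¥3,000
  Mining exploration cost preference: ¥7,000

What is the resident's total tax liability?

¥40,800

Regular income tax:
  ¥12,000 × 15% = ¥1,800
  ¥7,000 × 23% = ¥1,610
  ¥95,000 × 29% = ¥27,550
  ¥24,000 × 41% = ¥9,840
  → ¥40,800

Alternative minimum tax:
  Adjusted income: ¥138,000 + ¥15,000 + ¥28,000 + ¥3,000 + ¥7,000 = ¥191,000
  Less exemption ¥75,000 → base ¥116,000
  ¥116,000 × 10% = ¥11,600

¥40,800 > ¥11,600, so the regular income tax governs.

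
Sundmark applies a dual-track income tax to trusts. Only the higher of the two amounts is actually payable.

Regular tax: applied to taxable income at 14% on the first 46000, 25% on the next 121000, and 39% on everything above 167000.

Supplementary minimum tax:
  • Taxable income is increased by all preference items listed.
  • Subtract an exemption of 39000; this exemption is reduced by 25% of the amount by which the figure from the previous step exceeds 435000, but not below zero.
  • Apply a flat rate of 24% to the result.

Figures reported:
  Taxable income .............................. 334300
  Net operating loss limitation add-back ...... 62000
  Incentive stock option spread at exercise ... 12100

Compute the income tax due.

Regular tax:
  46000 × 14% = 6440
  121000 × 25% = 30250
  167300 × 39% = 65247
  → 101937

Supplementary minimum tax:
  Adjusted income: 334300 + 62000 + 12100 = 408400
  Exemption: 408400 ≤ 435000, so full 39000 applies
  Base: 408400 − 39000 = 369400
  369400 × 24% = 88656

101937 > 88656, so the regular tax governs.

101937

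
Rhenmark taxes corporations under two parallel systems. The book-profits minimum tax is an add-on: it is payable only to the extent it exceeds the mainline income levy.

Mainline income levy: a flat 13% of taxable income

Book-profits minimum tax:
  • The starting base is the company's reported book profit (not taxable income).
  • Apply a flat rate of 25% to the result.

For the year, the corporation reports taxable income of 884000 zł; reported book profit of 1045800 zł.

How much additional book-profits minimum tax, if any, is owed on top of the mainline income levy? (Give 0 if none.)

146530 zł

Book-profits minimum tax:
  Base (reported book profit): 1045800 zł
  1045800 zł × 25% = 261450 zł

Mainline income levy:
  884000 zł × 13% = 114920 zł

Excess of book-profits minimum tax over mainline income levy: 261450 zł − 114920 zł = 146530 zł.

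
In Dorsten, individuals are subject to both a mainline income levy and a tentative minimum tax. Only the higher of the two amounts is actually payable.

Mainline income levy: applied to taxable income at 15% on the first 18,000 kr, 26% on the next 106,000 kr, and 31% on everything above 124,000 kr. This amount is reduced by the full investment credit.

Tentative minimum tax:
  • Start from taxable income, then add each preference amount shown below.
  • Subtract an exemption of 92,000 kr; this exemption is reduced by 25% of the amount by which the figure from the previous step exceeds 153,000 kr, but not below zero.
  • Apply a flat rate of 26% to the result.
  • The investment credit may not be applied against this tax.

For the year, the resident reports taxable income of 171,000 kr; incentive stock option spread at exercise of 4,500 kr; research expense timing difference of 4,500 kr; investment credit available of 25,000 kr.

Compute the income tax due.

Mainline income levy:
  18,000 kr × 15% = 2,700 kr
  106,000 kr × 26% = 27,560 kr
  47,000 kr × 31% = 14,570 kr
  → 44,830 kr
  Less investment credit 25,000 kr → 19,830 kr

Tentative minimum tax:
  Adjusted income: 171,000 kr + 4,500 kr + 4,500 kr = 180,000 kr
  Exemption: 92,000 kr − 25% × (180,000 kr − 153,000 kr) = 92,000 kr − 6,750 kr = 85,250 kr
  Base: 180,000 kr − 85,250 kr = 94,750 kr
  94,750 kr × 26% = 24,635 kr

24,635 kr > 19,830 kr, so the tentative minimum tax is the binding amount.

24,635 kr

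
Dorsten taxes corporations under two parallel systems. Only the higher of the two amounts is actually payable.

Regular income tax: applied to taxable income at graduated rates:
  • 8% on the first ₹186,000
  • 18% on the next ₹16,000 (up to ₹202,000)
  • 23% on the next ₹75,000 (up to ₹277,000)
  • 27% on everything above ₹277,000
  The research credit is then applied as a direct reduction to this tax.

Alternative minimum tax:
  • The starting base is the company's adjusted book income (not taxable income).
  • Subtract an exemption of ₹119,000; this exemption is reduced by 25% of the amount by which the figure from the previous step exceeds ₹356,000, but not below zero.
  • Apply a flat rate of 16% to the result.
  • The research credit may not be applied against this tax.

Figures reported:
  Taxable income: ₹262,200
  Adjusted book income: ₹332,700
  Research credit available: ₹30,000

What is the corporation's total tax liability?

₹34,192

Alternative minimum tax:
  Base (adjusted book income): ₹332,700
  Exemption: ₹332,700 ≤ ₹356,000, so full ₹119,000 applies
  Base: ₹332,700 − ₹119,000 = ₹213,700
  ₹213,700 × 16% = ₹34,192

Regular income tax:
  ₹186,000 × 8% = ₹14,880
  ₹16,000 × 18% = ₹2,880
  ₹60,200 × 23% = ₹13,846
  → ₹31,606
  Less research credit ₹30,000 → ₹1,606

₹34,192 > ₹1,606, so the alternative minimum tax is the binding amount.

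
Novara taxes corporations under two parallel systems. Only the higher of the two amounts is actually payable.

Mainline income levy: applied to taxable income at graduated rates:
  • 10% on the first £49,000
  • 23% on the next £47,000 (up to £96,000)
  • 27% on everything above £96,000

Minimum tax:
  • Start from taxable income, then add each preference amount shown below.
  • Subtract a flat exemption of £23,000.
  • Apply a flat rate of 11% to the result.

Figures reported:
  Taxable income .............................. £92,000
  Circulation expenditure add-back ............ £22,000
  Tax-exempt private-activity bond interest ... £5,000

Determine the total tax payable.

Minimum tax:
  Adjusted income: £92,000 + £22,000 + £5,000 = £119,000
  Less exemption £23,000 → base £96,000
  £96,000 × 11% = £10,560

Mainline income levy:
  £49,000 × 10% = £4,900
  £43,000 × 23% = £9,890
  → £14,790

£14,790 > £10,560, so the mainline income levy governs.

£14,790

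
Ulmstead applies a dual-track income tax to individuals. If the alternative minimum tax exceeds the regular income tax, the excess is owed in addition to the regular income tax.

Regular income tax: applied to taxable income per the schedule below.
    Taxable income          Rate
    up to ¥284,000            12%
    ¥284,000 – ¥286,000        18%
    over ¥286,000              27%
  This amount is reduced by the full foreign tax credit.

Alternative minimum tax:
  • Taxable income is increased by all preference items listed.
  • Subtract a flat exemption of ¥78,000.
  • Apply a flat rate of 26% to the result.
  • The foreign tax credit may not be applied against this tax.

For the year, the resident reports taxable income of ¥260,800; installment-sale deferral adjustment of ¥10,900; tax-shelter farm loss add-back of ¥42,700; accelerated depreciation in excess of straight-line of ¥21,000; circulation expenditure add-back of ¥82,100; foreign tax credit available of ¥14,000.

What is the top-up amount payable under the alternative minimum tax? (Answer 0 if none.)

¥70,974

Alternative minimum tax:
  Adjusted income: ¥260,800 + ¥10,900 + ¥42,700 + ¥21,000 + ¥82,100 = ¥417,500
  Less exemption ¥78,000 → base ¥339,500
  ¥339,500 × 26% = ¥88,270

Regular income tax:
  ¥260,800 × 12% = ¥31,296
  Less foreign tax credit ¥14,000 → ¥17,296

Excess of alternative minimum tax over regular income tax: ¥88,270 − ¥17,296 = ¥70,974.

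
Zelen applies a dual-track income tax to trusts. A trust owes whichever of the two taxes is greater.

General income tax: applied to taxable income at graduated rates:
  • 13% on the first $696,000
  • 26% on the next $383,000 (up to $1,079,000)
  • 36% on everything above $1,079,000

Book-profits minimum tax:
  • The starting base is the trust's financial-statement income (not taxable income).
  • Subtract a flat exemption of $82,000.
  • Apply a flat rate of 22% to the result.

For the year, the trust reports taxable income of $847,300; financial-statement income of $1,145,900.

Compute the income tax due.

General income tax:
  $696,000 × 13% = $90,480
  $151,300 × 26% = $39,338
  → $129,818

Book-profits minimum tax:
  Base (financial-statement income): $1,145,900
  Less exemption $82,000 → base $1,063,900
  $1,063,900 × 22% = $234,058

$234,058 > $129,818, so the book-profits minimum tax is the binding amount.

$234,058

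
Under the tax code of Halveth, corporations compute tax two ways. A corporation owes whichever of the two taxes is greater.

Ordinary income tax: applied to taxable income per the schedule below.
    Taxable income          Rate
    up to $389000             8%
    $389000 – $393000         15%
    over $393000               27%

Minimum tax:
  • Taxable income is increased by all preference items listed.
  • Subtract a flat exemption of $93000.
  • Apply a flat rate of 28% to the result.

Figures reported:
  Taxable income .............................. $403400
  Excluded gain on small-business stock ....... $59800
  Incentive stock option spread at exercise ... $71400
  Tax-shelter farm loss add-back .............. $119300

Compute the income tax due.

$157052

Ordinary income tax:
  $389000 × 8% = $31120
  $4000 × 15% = $600
  $10400 × 27% = $2808
  → $34528

Minimum tax:
  Adjusted income: $403400 + $59800 + $71400 + $119300 = $653900
  Less exemption $93000 → base $560900
  $560900 × 28% = $157052

$157052 > $34528, so the minimum tax is the binding amount.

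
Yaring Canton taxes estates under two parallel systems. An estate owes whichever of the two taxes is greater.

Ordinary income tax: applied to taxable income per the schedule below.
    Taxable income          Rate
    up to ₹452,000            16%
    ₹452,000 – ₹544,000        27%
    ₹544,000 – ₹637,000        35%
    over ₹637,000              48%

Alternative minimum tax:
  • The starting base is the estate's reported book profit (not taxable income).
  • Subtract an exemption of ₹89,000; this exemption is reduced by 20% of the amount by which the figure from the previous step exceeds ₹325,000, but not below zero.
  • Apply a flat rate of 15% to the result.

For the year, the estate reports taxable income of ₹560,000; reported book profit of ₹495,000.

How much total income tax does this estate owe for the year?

₹102,760

Alternative minimum tax:
  Base (reported book profit): ₹495,000
  Exemption: ₹89,000 − 20% × (₹495,000 − ₹325,000) = ₹89,000 − ₹34,000 = ₹55,000
  Base: ₹495,000 − ₹55,000 = ₹440,000
  ₹440,000 × 15% = ₹66,000

Ordinary income tax:
  ₹452,000 × 16% = ₹72,320
  ₹92,000 × 27% = ₹24,840
  ₹16,000 × 35% = ₹5,600
  → ₹102,760

₹102,760 > ₹66,000, so the ordinary income tax governs.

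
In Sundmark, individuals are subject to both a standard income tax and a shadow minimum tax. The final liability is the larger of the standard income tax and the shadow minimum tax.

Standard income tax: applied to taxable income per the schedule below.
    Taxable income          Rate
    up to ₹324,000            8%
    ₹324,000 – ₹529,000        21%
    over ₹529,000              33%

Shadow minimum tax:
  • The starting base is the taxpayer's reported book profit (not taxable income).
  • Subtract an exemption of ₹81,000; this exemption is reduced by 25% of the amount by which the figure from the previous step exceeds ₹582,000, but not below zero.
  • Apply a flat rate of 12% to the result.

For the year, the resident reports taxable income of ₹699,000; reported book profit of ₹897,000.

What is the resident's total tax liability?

Shadow minimum tax:
  Base (reported book profit): ₹897,000
  Exemption: ₹81,000 − 25% × (₹897,000 − ₹582,000) = ₹81,000 − ₹78,750 = ₹2,250
  Base: ₹897,000 − ₹2,250 = ₹894,750
  ₹894,750 × 12% = ₹107,370

Standard income tax:
  ₹324,000 × 8% = ₹25,920
  ₹205,000 × 21% = ₹43,050
  ₹170,000 × 33% = ₹56,100
  → ₹125,070

₹125,070 > ₹107,370, so the standard income tax governs.

₹125,070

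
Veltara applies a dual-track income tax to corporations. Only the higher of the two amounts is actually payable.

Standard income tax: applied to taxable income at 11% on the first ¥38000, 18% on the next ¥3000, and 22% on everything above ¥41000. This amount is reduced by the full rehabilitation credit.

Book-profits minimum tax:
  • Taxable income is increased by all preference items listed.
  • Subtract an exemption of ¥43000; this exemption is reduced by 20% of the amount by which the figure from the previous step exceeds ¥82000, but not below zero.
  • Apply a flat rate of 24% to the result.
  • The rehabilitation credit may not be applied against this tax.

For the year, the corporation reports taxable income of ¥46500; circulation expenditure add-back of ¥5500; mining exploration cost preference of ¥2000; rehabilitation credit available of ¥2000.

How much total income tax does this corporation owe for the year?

¥3930

Standard income tax:
  ¥38000 × 11% = ¥4180
  ¥3000 × 18% = ¥540
  ¥5500 × 22% = ¥1210
  → ¥5930
  Less rehabilitation credit ¥2000 → ¥3930

Book-profits minimum tax:
  Adjusted income: ¥46500 + ¥5500 + ¥2000 = ¥54000
  Exemption: ¥54000 ≤ ¥82000, so full ¥43000 applies
  Base: ¥54000 − ¥43000 = ¥11000
  ¥11000 × 24% = ¥2640

¥3930 > ¥2640, so the standard income tax governs.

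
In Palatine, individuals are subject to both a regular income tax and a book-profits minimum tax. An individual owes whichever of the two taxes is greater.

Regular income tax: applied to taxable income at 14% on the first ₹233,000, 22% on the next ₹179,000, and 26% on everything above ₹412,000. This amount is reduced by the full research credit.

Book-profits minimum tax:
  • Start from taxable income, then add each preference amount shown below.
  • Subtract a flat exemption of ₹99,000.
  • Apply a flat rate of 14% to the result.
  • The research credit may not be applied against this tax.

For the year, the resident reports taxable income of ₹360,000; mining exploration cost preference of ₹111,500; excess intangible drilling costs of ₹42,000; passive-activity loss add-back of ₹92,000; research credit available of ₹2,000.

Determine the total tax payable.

₹70,910

Book-profits minimum tax:
  Adjusted income: ₹360,000 + ₹111,500 + ₹42,000 + ₹92,000 = ₹605,500
  Less exemption ₹99,000 → base ₹506,500
  ₹506,500 × 14% = ₹70,910

Regular income tax:
  ₹233,000 × 14% = ₹32,620
  ₹127,000 × 22% = ₹27,940
  → ₹60,560
  Less research credit ₹2,000 → ₹58,560

₹70,910 > ₹58,560, so the book-profits minimum tax is the binding amount.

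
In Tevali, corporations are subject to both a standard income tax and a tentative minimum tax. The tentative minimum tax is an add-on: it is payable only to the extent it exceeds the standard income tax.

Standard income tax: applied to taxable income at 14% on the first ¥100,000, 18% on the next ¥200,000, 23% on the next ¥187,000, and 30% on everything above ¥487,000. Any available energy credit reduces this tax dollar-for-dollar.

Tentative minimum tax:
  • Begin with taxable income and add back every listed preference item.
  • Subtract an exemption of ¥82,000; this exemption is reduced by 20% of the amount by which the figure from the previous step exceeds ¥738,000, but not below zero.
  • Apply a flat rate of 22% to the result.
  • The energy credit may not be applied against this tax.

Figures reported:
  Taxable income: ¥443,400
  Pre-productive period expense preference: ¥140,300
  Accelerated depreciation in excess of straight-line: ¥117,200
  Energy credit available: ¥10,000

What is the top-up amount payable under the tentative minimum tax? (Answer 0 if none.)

¥63,176

Tentative minimum tax:
  Adjusted income: ¥443,400 + ¥140,300 + ¥117,200 = ¥700,900
  Exemption: ¥700,900 ≤ ¥738,000, so full ¥82,000 applies
  Base: ¥700,900 − ¥82,000 = ¥618,900
  ¥618,900 × 22% = ¥136,158

Standard income tax:
  ¥100,000 × 14% = ¥14,000
  ¥200,000 × 18% = ¥36,000
  ¥143,400 × 23% = ¥32,982
  → ¥82,982
  Less energy credit ¥10,000 → ¥72,982

Excess of tentative minimum tax over standard income tax: ¥136,158 − ¥72,982 = ¥63,176.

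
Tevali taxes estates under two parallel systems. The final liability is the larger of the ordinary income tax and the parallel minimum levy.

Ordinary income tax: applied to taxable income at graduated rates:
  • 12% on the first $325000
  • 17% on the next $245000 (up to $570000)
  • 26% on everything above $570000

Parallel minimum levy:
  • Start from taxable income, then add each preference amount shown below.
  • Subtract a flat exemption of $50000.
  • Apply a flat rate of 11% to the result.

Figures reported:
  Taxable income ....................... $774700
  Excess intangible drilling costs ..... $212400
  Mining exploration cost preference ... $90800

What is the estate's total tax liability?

$133872

Ordinary income tax:
  $325000 × 12% = $39000
  $245000 × 17% = $41650
  $204700 × 26% = $53222
  → $133872

Parallel minimum levy:
  Adjusted income: $774700 + $212400 + $90800 = $1077900
  Less exemption $50000 → base $1027900
  $1027900 × 11% = $113069

$133872 > $113069, so the ordinary income tax governs.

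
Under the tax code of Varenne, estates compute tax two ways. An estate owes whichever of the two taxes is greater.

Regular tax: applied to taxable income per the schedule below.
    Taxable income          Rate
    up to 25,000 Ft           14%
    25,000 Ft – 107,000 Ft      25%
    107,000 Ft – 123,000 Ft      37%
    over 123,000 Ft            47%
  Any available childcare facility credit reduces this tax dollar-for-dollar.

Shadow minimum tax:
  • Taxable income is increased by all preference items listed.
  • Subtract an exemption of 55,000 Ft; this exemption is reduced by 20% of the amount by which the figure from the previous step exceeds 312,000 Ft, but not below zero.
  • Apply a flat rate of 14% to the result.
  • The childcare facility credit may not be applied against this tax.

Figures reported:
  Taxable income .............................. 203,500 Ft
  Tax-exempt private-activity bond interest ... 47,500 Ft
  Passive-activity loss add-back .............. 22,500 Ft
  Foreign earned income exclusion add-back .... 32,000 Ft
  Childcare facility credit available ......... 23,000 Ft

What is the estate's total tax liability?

Shadow minimum tax:
  Adjusted income: 203,500 Ft + 47,500 Ft + 22,500 Ft + 32,000 Ft = 305,500 Ft
  Exemption: 305,500 Ft ≤ 312,000 Ft, so full 55,000 Ft applies
  Base: 305,500 Ft − 55,000 Ft = 250,500 Ft
  250,500 Ft × 14% = 35,070 Ft

Regular tax:
  25,000 Ft × 14% = 3,500 Ft
  82,000 Ft × 25% = 20,500 Ft
  16,000 Ft × 37% = 5,920 Ft
  80,500 Ft × 47% = 37,835 Ft
  → 67,755 Ft
  Less childcare facility credit 23,000 Ft → 44,755 Ft

44,755 Ft > 35,070 Ft, so the regular tax governs.

44,755 Ft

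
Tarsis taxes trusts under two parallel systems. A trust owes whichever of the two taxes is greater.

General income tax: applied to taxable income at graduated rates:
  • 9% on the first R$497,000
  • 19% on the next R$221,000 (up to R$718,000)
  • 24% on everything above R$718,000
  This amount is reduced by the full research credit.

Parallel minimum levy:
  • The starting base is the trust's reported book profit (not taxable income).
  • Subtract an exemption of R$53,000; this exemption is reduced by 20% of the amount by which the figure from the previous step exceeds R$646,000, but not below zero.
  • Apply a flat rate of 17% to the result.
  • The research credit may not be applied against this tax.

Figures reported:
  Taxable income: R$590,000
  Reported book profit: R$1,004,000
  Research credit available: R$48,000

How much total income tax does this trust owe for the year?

R$170,680

General income tax:
  R$497,000 × 9% = R$44,730
  R$93,000 × 19% = R$17,670
  → R$62,400
  Less research credit R$48,000 → R$14,400

Parallel minimum levy:
  Base (reported book profit): R$1,004,000
  Exemption: 20% × (R$1,004,000 − R$646,000) = R$71,600 ≥ R$53,000, so the exemption is fully phased out
  Base: R$1,004,000 − R$0 = R$1,004,000
  R$1,004,000 × 17% = R$170,680

R$170,680 > R$14,400, so the parallel minimum levy is the binding amount.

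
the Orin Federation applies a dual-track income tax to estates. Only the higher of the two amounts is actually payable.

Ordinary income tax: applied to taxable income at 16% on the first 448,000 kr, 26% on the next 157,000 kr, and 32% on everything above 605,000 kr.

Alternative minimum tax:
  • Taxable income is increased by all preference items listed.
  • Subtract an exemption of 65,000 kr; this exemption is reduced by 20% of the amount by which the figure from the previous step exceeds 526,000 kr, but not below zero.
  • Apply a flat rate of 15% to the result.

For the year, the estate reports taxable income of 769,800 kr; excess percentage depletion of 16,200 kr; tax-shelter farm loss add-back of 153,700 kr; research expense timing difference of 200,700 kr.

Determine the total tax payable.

Ordinary income tax:
  448,000 kr × 16% = 71,680 kr
  157,000 kr × 26% = 40,820 kr
  164,800 kr × 32% = 52,736 kr
  → 165,236 kr

Alternative minimum tax:
  Adjusted income: 769,800 kr + 16,200 kr + 153,700 kr + 200,700 kr = 1,140,400 kr
  Exemption: 20% × (1,140,400 kr − 526,000 kr) = 122,880 kr ≥ 65,000 kr, so the exemption is fully phased out
  Base: 1,140,400 kr − 0 kr = 1,140,400 kr
  1,140,400 kr × 15% = 171,060 kr

171,060 kr > 165,236 kr, so the alternative minimum tax is the binding amount.

171,060 kr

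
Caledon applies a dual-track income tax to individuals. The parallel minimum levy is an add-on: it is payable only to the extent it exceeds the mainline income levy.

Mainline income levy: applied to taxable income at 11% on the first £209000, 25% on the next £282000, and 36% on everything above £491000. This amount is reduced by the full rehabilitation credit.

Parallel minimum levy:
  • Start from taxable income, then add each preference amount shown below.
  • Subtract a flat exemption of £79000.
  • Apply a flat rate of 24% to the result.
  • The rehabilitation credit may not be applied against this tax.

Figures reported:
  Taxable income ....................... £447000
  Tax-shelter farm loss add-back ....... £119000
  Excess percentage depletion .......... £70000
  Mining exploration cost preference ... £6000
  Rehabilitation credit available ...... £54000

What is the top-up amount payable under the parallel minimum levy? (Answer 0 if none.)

£106630

Mainline income levy:
  £209000 × 11% = £22990
  £238000 × 25% = £59500
  → £82490
  Less rehabilitation credit £54000 → £28490

Parallel minimum levy:
  Adjusted income: £447000 + £119000 + £70000 + £6000 = £642000
  Less exemption £79000 → base £563000
  £563000 × 24% = £135120

Excess of parallel minimum levy over mainline income levy: £135120 − £28490 = £106630.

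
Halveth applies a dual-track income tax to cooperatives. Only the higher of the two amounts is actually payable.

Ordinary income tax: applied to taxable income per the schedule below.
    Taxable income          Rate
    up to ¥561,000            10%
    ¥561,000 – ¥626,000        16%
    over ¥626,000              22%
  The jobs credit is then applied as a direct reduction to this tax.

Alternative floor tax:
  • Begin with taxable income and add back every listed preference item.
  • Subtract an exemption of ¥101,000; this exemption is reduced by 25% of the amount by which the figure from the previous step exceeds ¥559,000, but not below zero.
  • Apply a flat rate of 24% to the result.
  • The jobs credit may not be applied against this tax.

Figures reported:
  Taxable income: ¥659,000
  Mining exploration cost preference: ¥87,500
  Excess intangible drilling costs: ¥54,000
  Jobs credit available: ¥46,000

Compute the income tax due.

¥182,370

Alternative floor tax:
  Adjusted income: ¥659,000 + ¥87,500 + ¥54,000 = ¥800,500
  Exemption: ¥101,000 − 25% × (¥800,500 − ¥559,000) = ¥101,000 − ¥60,375 = ¥40,625
  Base: ¥800,500 − ¥40,625 = ¥759,875
  ¥759,875 × 24% = ¥182,370

Ordinary income tax:
  ¥561,000 × 10% = ¥56,100
  ¥65,000 × 16% = ¥10,400
  ¥33,000 × 22% = ¥7,260
  → ¥73,760
  Less jobs credit ¥46,000 → ¥27,760

¥182,370 > ¥27,760, so the alternative floor tax is the binding amount.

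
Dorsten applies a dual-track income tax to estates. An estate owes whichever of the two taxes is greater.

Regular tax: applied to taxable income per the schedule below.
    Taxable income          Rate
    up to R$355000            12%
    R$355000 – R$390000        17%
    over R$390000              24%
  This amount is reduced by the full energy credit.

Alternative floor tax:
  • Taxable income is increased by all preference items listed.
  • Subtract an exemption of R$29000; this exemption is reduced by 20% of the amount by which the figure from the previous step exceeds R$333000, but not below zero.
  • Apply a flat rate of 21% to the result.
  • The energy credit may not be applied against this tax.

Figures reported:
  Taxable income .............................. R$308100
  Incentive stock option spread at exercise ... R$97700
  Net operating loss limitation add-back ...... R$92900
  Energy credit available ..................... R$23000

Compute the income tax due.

R$104727

Regular tax:
  R$308100 × 12% = R$36972
  Less energy credit R$23000 → R$13972

Alternative floor tax:
  Adjusted income: R$308100 + R$97700 + R$92900 = R$498700
  Exemption: 20% × (R$498700 − R$333000) = R$33140 ≥ R$29000, so the exemption is fully phased out
  Base: R$498700 − R$0 = R$498700
  R$498700 × 21% = R$104727

R$104727 > R$13972, so the alternative floor tax is the binding amount.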